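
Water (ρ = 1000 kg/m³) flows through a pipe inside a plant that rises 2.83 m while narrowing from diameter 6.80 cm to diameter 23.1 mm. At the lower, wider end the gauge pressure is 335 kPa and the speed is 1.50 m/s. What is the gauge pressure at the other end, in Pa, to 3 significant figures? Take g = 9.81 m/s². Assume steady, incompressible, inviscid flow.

P₂ ≈ 224000 Pa

The volume flow rate is constant, so v₂ = (A₁/A₂)v₁ = (36.3/4.19)·1.50 = 13.0 m/s.
Bernoulli: P₁ + ½ρv₁² + ρg h₁ = P₂ + ½ρv₂² + ρg h₂, so P₂ = P₁ + ½ρ(v₁² − v₂²) − ρg(h₂ − h₁).
P₂ = 335000 + ½·1000·(1.50² − 13.0²) − 1000·9.81·(+2.83) = 335000 + (-83400) − (27800) = 224000 Pa.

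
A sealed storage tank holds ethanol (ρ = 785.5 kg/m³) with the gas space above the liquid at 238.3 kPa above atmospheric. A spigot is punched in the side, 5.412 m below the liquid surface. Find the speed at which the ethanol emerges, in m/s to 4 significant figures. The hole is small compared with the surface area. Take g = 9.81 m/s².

Take point 1 at the surface (v₁ ≈ 0) and point 2 at the hole (at atmospheric pressure). Bernoulli: P₁ + ρg h = P_atm + ½ρv₂².
With P₁ − P_atm = 238300 Pa, v₂ = √(2gh + 2ΔP/ρ) = √(2·9.81·5.412 + 2·238300/785.5) = 26.70 m/s.

v ≈ 26.70 m/s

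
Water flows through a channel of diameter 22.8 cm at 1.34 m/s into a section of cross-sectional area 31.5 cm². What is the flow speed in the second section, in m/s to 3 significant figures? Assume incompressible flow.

v₂ ≈ 17.4 m/s

By continuity, v₂ = v₁·A₁/A₂ = 1.34·(408/31.5) = 17.4 m/s.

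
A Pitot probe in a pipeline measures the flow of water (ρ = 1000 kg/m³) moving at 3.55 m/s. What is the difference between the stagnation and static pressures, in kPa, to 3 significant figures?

ΔP ≈ 6.30 kPa

At the stagnation point the flow is brought to rest, so Bernoulli gives P_stag − P_static = ½ρv².
ΔP = ½·1000·3.55² = 6300 Pa.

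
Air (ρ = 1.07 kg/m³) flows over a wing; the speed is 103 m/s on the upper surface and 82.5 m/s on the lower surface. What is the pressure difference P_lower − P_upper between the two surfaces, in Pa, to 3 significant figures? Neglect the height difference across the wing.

ΔP ≈ 2030 Pa

The pressure is lower where the speed is higher: ΔP = ½ρ(v_up² − v_low²).
ΔP = ½·1.07·(103² − 82.5²) = 2030 Pa.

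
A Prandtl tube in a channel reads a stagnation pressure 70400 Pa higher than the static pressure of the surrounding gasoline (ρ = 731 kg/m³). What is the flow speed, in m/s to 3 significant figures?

13.9 m/s

The dynamic pressure equals the rise in static pressure at the stagnation point: ΔP = ½ρv².
v = √(2ΔP/ρ) = √(2·70400/731) = 13.9 m/s.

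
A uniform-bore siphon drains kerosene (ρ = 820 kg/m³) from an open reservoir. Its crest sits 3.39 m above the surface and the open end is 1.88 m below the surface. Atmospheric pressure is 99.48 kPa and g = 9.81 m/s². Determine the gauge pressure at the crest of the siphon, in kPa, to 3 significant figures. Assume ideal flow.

From the surface to the outlet (both open to atmosphere, surface at rest): v = √(2g·h_out) = √(2·9.81·1.88) = 6.07 m/s.
With constant cross-section the crest speed equals v; applying Bernoulli from the surface up to the crest, P_top = P_atm − ½ρv² − ρg·h_top.
P_top = 99480 − ½·820·6.07² − 820·9.81·3.39 = 57100 Pa. So P_gauge = P_top − P_atm = -42400 Pa.

-42.4 kPa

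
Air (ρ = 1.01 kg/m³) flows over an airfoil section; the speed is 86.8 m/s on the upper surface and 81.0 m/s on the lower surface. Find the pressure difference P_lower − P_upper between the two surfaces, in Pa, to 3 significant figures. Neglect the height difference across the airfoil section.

The pressure is lower where the speed is higher: ΔP = ½ρ(v_up² − v_low²).
ΔP = ½·1.01·(86.8² − 81.0²) = 491 Pa.

491 Pa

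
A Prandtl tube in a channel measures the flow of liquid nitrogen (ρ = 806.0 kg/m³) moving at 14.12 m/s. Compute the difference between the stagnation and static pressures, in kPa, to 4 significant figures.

ΔP = 80.35 kPa

At the stagnation point the flow is brought to rest, so Bernoulli gives P_stag − P_static = ½ρv².
ΔP = ½·806.0·14.12² = 80350 Pa.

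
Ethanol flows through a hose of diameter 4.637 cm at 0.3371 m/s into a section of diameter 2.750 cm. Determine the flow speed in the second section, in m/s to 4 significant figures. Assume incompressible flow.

Continuity gives A₁v₁ = A₂v₂, so v₂ = (16.89 cm²)/(5.940 cm²) × 0.3371 m/s = 0.9584 m/s.

0.9584 m/s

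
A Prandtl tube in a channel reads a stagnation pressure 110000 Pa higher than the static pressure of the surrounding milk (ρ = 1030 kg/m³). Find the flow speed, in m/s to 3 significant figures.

v = 14.6 m/s

The dynamic pressure equals the rise in static pressure at the stagnation point: ΔP = ½ρv².
v = √(2ΔP/ρ) = √(2·110000/1030) = 14.6 m/s.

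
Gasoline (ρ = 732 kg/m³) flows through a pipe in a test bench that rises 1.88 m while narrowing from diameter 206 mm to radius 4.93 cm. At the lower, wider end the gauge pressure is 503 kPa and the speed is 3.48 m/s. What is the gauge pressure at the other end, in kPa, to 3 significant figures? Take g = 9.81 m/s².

Continuity gives A₁v₁ = A₂v₂, so v₂ = (333 cm²)/(76.4 cm²) × 3.48 m/s = 15.2 m/s.
Energy conservation along the streamline gives P₂ = P₁ − ½ρ(v₂² − v₁²) − ρg(h₂ − h₁).
P₂ = 503000 + ½·732·(3.48² − 15.2²) − 732·9.81·(+1.88) = 503000 + (-80000) − (13500) = 409000 Pa.

409 kPa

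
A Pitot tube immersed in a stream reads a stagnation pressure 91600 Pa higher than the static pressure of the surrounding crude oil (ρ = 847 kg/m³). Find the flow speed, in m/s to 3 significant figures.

14.7 m/s

Bernoulli between the free stream and the stagnation point: ½ρv² = P_stag − P_static.
v = √(2ΔP/ρ) = √(2·91600/847) = 14.7 m/s.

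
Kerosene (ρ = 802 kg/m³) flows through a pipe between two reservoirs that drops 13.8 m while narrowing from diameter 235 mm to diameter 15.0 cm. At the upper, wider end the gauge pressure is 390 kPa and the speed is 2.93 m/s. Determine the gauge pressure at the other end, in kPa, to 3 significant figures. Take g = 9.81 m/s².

Continuity gives A₁v₁ = A₂v₂, so v₂ = (434 cm²)/(177 cm²) × 2.93 m/s = 7.19 m/s.
Applying Bernoulli between the two ends and solving for P₂: P₂ = P₁ + ½ρ(v₁² − v₂²) − ρgΔh.
P₂ = 390000 + ½·802·(2.93² − 7.19²) − 802·9.81·(−13.8) = 390000 + (-17300) − (-109000) = 481000 Pa.

P₂ = 481 kPa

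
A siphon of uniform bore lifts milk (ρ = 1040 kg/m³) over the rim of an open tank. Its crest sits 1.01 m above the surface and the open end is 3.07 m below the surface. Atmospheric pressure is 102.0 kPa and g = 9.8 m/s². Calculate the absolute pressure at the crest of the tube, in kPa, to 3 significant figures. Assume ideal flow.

P_top = 60.4 kPa

From the surface to the outlet (both open to atmosphere, surface at rest): v = √(2g·h_out) = √(2·9.8·3.07) = 7.76 m/s.
With constant cross-section the crest speed equals v; applying Bernoulli from the surface up to the crest, P_top = P_atm − ½ρv² − ρg·h_top.
P_top = 102000 − ½·1040·7.76² − 1040·9.8·1.01 = 60400 Pa.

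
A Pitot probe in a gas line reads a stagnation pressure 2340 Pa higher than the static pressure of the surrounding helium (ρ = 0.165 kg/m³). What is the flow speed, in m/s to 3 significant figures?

v ≈ 168 m/s

Bernoulli between the free stream and the stagnation point: ½ρv² = P_stag − P_static.
v = √(2ΔP/ρ) = √(2·2340/0.165) = 168 m/s.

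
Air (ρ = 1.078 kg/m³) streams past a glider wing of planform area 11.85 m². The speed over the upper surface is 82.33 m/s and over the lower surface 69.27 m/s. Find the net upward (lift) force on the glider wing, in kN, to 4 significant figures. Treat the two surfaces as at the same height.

F = 12.65 kN

With equal heights on the two surfaces, Bernoulli gives P_lower − P_upper = ½ρ(v_upper² − v_lower²).
ΔP = ½·1.078·(82.33² − 69.27²) = 1067 Pa.
Lift = ΔP · A = 1067 × 11.85 = 12650 N.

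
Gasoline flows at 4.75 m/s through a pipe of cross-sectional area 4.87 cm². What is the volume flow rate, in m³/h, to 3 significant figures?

Q ≈ 8.33 m³/h

Q = A·v = 0.000487 m² × 4.75 m/s = 0.00231 m³/s.
Converting: 0.00231 m³/s × 3600 = 8.33 m³/h.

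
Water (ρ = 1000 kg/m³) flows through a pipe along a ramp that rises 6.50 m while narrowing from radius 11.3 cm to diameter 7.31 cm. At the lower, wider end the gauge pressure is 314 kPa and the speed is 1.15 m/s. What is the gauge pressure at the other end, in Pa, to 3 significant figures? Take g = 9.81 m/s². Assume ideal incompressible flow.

By continuity, v₂ = v₁·A₁/A₂ = 1.15·(401/42.0) = 11.0 m/s.
Bernoulli: P₁ + ½ρv₁² + ρg h₁ = P₂ + ½ρv₂² + ρg h₂, so P₂ = P₁ + ½ρ(v₁² − v₂²) − ρg(h₂ − h₁).
P₂ = 314000 + ½·1000·(1.15² − 11.0²) − 1000·9.81·(+6.50) = 314000 + (-59800) − (63800) = 190000 Pa.

P₂ = 190000 Pa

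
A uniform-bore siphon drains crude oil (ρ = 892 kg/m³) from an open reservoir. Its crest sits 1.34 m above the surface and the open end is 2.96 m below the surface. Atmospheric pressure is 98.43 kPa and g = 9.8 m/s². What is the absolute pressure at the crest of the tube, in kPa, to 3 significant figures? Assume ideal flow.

P_top ≈ 60.8 kPa

From the surface to the outlet (both open to atmosphere, surface at rest): v = √(2g·h_out) = √(2·9.8·2.96) = 7.62 m/s.
With constant cross-section the crest speed equals v; applying Bernoulli from the surface up to the crest, P_top = P_atm − ½ρv² − ρg·h_top.
P_top = 98430 − ½·892·7.62² − 892·9.8·1.34 = 60800 Pa.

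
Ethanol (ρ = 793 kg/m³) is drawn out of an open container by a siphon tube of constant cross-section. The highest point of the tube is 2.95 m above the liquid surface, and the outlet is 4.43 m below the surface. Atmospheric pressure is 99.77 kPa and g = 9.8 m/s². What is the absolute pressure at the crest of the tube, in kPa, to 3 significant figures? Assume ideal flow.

The outlet speed comes from Torricelli: v = √(2g·4.43) = 9.32 m/s.
The bore is uniform, so the speed at the crest is the same v. Bernoulli surface→crest: P_atm = P_top + ½ρv² + ρg·h_top.
P_top = 99770 − ½·793·9.32² − 793·9.8·2.95 = 42400 Pa.

P_top ≈ 42.4 kPa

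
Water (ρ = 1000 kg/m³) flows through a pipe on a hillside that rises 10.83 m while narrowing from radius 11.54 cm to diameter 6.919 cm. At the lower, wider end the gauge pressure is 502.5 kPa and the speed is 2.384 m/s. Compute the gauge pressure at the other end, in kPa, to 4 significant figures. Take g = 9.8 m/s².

Mass conservation (A₁v₁ = A₂v₂) gives v₂ = 2.384 × 418.4/37.60 = 26.53 m/s.
Energy conservation along the streamline gives P₂ = P₁ − ½ρ(v₂² − v₁²) − ρg(h₂ − h₁).
P₂ = 502500 + ½·1000·(2.384² − 26.53²) − 1000·9.8·(+10.83) = 502500 + (-349000) − (106100) = 47360 Pa.

P₂ ≈ 47.36 kPa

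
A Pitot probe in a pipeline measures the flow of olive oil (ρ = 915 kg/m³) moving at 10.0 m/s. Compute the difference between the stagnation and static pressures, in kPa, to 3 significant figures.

At the stagnation point the flow is brought to rest, so Bernoulli gives P_stag − P_static = ½ρv².
ΔP = ½·915·10.0² = 45800 Pa.

ΔP = 45.8 kPa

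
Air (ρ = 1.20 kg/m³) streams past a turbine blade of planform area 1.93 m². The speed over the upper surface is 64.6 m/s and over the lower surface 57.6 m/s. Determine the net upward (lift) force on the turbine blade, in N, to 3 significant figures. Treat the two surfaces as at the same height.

F = 991 N

With equal heights on the two surfaces, Bernoulli gives P_lower − P_upper = ½ρ(v_upper² − v_lower²).
ΔP = ½·1.20·(64.6² − 57.6²) = 513 Pa.
Lift = ΔP · A = 513 × 1.93 = 991 N.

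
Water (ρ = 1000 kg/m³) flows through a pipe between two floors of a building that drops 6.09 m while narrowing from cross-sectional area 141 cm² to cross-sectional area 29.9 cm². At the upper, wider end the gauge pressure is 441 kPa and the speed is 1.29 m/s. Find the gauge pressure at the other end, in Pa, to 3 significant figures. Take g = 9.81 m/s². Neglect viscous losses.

483000 Pa

Mass conservation (A₁v₁ = A₂v₂) gives v₂ = 1.29 × 141/29.9 = 6.08 m/s.
Applying Bernoulli between the two ends and solving for P₂: P₂ = P₁ + ½ρ(v₁² − v₂²) − ρgΔh.
P₂ = 441000 + ½·1000·(1.29² − 6.08²) − 1000·9.81·(−6.09) = 441000 + (-17700) − (-59700) = 483000 Pa.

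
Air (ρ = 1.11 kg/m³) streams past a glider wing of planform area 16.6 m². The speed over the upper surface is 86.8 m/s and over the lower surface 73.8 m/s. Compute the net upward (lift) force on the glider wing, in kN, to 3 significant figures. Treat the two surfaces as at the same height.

F ≈ 19.2 kN

With equal heights on the two surfaces, Bernoulli gives P_lower − P_upper = ½ρ(v_upper² − v_lower²).
ΔP = ½·1.11·(86.8² − 73.8²) = 1160 Pa.
Lift = ΔP · A = 1160 × 16.6 = 19200 N.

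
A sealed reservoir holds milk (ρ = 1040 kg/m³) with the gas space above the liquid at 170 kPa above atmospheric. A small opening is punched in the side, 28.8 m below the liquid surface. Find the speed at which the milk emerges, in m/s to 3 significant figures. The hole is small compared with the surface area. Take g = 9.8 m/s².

v = 29.9 m/s

Take point 1 at the surface (v₁ ≈ 0) and point 2 at the hole (at atmospheric pressure). Bernoulli: P₁ + ρg h = P_atm + ½ρv₂².
With P₁ − P_atm = 170000 Pa, v₂ = √(2gh + 2ΔP/ρ) = √(2·9.8·28.8 + 2·170000/1040) = 29.9 m/s.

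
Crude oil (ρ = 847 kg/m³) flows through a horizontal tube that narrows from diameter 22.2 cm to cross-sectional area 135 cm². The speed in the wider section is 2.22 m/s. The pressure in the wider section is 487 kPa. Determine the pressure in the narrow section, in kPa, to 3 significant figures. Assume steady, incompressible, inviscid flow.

The volume flow rate is constant, so v₂ = (A₁/A₂)v₁ = (387/135)·2.22 = 6.37 m/s.
Along the horizontal streamline, P + ½ρv² is constant.
P₂ = P₁ − ½ρ(v₂² − v₁²) = 487000 − ½·847·(6.37² − 2.22²) = 487000 − 15100 = 472000 Pa.

P₂ = 472 kPa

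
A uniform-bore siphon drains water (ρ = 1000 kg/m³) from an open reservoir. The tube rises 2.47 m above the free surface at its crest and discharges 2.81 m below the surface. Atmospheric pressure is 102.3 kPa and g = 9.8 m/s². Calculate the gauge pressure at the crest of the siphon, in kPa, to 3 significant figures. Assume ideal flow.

The outlet speed comes from Torricelli: v = √(2g·2.81) = 7.42 m/s.
The bore is uniform, so the speed at the crest is the same v. Bernoulli surface→crest: P_atm = P_top + ½ρv² + ρg·h_top.
P_top = 102300 − ½·1000·7.42² − 1000·9.8·2.47 = 50600 Pa. So P_gauge = P_top − P_atm = -51700 Pa.

P_gauge ≈ -51.7 kPa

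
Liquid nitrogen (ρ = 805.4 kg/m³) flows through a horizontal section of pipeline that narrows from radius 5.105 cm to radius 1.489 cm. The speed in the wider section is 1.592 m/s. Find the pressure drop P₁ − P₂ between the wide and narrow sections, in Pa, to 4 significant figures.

ΔP ≈ 140000 Pa

Continuity gives A₁v₁ = A₂v₂, so v₂ = (81.87 cm²)/(6.965 cm²) × 1.592 m/s = 18.71 m/s.
Bernoulli (h₁ = h₂): P₁ − P₂ = ½ρ(v₂² − v₁²).
P₁ − P₂ = ½·805.4·(18.71² − 1.592²) = ½·805.4·347.6 = 140000 Pa.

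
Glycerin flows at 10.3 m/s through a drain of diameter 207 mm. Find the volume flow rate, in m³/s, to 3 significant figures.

Q = A·v = 0.0337 m² × 10.3 m/s = 0.347 m³/s.

Q = 0.347 m³/s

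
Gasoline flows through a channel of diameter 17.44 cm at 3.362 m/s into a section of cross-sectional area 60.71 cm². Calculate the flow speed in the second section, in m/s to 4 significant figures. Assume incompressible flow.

Continuity gives A₁v₁ = A₂v₂, so v₂ = (238.9 cm²)/(60.71 cm²) × 3.362 m/s = 13.23 m/s.

13.23 m/s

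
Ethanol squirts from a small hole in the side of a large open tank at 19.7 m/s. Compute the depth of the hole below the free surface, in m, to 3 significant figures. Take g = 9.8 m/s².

19.8 m

For a small hole in a large open tank, ½v² = gh, giving h = v²/(2g).
h = 19.7²/(2·9.8) = 388/19.60 = 19.8 m.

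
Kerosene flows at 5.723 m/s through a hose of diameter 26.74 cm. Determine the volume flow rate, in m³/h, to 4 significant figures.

Q = A·v = 0.05616 m² × 5.723 m/s = 0.3214 m³/s.
Converting: 0.3214 m³/s × 3600 = 1157 m³/h.

Q = 1157 m³/h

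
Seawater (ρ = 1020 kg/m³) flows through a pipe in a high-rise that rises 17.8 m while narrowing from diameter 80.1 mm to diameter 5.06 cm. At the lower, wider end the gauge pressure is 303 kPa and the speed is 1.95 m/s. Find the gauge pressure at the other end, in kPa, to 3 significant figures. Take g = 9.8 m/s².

P₂ ≈ 115 kPa

Mass conservation (A₁v₁ = A₂v₂) gives v₂ = 1.95 × 50.4/20.1 = 4.89 m/s.
Bernoulli: P₁ + ½ρv₁² + ρg h₁ = P₂ + ½ρv₂² + ρg h₂, so P₂ = P₁ + ½ρ(v₁² − v₂²) − ρg(h₂ − h₁).
P₂ = 303000 + ½·1020·(1.95² − 4.89²) − 1020·9.8·(+17.8) = 303000 + (-10200) − (178000) = 115000 Pa.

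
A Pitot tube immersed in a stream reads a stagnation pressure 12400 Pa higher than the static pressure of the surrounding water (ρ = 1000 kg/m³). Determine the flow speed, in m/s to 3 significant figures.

Bernoulli between the free stream and the stagnation point: ½ρv² = P_stag − P_static.
v = √(2ΔP/ρ) = √(2·12400/1000) = 4.98 m/s.

4.98 m/s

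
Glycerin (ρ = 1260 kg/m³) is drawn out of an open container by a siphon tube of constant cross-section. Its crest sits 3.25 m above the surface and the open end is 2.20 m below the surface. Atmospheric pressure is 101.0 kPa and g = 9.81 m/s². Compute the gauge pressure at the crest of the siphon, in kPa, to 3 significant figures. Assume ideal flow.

P_gauge = -67.4 kPa

Bernoulli surface→outlet gives ½v² = g·h_out, so v = √(2·9.81·2.20) = 6.57 m/s.
Continuity keeps v the same throughout the tube; from surface to crest, P_atm + 0 = P_top + ½ρv² + ρg·h_top.
P_top = 101000 − ½·1260·6.57² − 1260·9.81·3.25 = 33600 Pa. So P_gauge = P_top − P_atm = -67400 Pa.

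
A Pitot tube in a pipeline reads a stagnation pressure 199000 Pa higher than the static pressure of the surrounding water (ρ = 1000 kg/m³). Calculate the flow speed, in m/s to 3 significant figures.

The dynamic pressure equals the rise in static pressure at the stagnation point: ΔP = ½ρv².
v = √(2ΔP/ρ) = √(2·199000/1000) = 19.9 m/s.

19.9 m/s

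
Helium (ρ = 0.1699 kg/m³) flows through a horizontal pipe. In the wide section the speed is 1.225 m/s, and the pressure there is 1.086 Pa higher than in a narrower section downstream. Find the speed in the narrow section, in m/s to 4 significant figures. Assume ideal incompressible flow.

v₂ = 3.779 m/s

Horizontal Bernoulli: P₁ + ½ρv₁² = P₂ + ½ρv₂², so v₂² = v₁² + 2(P₁ − P₂)/ρ.
v₂ = √(1.225² + 2·1.086/0.1699) = √(1.501 + 12.78) = 3.779 m/s.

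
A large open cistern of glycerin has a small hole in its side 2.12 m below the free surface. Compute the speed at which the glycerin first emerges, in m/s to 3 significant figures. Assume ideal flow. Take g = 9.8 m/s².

With the surface at rest and both surface and jet at atmospheric pressure, Bernoulli gives ρg h = ½ρv², so v = √(2gh) = √(2·9.8·2.12) = 6.45 m/s.

v = 6.45 m/s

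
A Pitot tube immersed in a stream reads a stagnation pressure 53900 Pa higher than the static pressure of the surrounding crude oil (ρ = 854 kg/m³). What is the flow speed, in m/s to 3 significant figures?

The dynamic pressure equals the rise in static pressure at the stagnation point: ΔP = ½ρv².
v = √(2ΔP/ρ) = √(2·53900/854) = 11.2 m/s.

v = 11.2 m/s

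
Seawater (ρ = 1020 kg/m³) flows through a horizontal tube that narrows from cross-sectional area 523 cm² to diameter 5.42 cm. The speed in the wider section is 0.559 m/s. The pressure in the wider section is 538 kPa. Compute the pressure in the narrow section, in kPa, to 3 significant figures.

Mass conservation (A₁v₁ = A₂v₂) gives v₂ = 0.559 × 523/23.1 = 12.7 m/s.
Along the horizontal streamline, P + ½ρv² is constant.
P₂ = P₁ − ½ρ(v₂² − v₁²) = 538000 − ½·1020·(12.7² − 0.559²) = 538000 − 81700 = 456000 Pa.

456 kPa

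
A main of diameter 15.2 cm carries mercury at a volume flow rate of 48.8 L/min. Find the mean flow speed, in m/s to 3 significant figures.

Q = 48.8 L/min = 0.000813 m³/s.
v = Q/A = 0.000813 / 0.0181 = 0.0448 m/s.

0.0448 m/s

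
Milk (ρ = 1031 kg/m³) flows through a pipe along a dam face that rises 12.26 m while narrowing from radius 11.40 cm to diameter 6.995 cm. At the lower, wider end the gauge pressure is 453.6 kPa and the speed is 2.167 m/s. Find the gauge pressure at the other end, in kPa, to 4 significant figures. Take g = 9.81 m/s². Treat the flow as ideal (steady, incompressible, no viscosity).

P₂ ≈ 58.79 kPa

By continuity, v₂ = v₁·A₁/A₂ = 2.167·(408.3/38.43) = 23.02 m/s.
Bernoulli: P₁ + ½ρv₁² + ρg h₁ = P₂ + ½ρv₂² + ρg h₂, so P₂ = P₁ + ½ρ(v₁² − v₂²) − ρg(h₂ − h₁).
P₂ = 453600 + ½·1031·(2.167² − 23.02²) − 1031·9.81·(+12.26) = 453600 + (-270800) − (124000) = 58790 Pa.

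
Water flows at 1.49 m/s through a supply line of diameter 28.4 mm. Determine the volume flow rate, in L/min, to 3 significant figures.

Q = A·v = 0.000633 m² × 1.49 m/s = 0.000944 m³/s.
Converting: 0.000944 m³/s × 60000 = 56.6 L/min.

Q = 56.6 L/min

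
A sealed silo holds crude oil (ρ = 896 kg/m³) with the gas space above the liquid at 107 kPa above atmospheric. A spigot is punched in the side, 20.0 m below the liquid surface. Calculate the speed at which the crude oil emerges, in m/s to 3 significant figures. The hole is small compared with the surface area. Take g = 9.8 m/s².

v ≈ 25.1 m/s

Take point 1 at the surface (v₁ ≈ 0) and point 2 at the hole (at atmospheric pressure). Bernoulli: P₁ + ρg h = P_atm + ½ρv₂².
With P₁ − P_atm = 107000 Pa, v₂ = √(2gh + 2ΔP/ρ) = √(2·9.8·20.0 + 2·107000/896) = 25.1 m/s.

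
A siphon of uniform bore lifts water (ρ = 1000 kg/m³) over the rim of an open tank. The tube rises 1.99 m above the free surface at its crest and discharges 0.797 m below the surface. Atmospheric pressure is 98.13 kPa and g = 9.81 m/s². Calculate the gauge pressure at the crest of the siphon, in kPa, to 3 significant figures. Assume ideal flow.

From the surface to the outlet (both open to atmosphere, surface at rest): v = √(2g·h_out) = √(2·9.81·0.797) = 3.95 m/s.
Continuity keeps v the same throughout the tube; from surface to crest, P_atm + 0 = P_top + ½ρv² + ρg·h_top.
P_top = 98130 − ½·1000·3.95² − 1000·9.81·1.99 = 70800 Pa. So P_gauge = P_top − P_atm = -27300 Pa.

P_gauge ≈ -27.3 kPa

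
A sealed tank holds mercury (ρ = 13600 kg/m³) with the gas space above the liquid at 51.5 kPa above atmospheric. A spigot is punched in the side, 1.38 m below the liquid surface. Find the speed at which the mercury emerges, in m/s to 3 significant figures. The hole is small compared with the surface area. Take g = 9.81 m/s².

Take point 1 at the surface (v₁ ≈ 0) and point 2 at the hole (at atmospheric pressure). Bernoulli: P₁ + ρg h = P_atm + ½ρv₂².
With P₁ − P_atm = 51500 Pa, v₂ = √(2gh + 2ΔP/ρ) = √(2·9.81·1.38 + 2·51500/13600) = 5.89 m/s.

v ≈ 5.89 m/s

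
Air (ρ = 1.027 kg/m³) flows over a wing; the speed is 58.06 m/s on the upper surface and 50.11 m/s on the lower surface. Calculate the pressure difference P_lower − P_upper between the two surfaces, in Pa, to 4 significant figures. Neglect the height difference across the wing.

ΔP ≈ 441.6 Pa

With negligible Δh, P + ½ρv² is constant, so P_low − P_up = ½ρ(v_up² − v_low²).
ΔP = ½·1.027·(58.06² − 50.11²) = 441.6 Pa.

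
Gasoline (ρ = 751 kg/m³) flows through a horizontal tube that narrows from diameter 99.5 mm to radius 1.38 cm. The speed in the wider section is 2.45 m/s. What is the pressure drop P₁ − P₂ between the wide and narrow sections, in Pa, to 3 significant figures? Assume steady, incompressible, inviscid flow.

ΔP = 378000 Pa

Mass conservation (A₁v₁ = A₂v₂) gives v₂ = 2.45 × 77.8/5.98 = 31.8 m/s.
The pipe is horizontal, so Bernoulli reduces to P₁ + ½ρv₁² = P₂ + ½ρv₂².
P₁ − P₂ = ½·751·(31.8² − 2.45²) = ½·751·1010 = 378000 Pa.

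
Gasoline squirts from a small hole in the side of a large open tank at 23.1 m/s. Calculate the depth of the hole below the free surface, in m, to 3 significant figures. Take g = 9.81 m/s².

h ≈ 27.2 m

Inverting v = √(2gh) gives h = v² / 2g.
h = 23.1²/(2·9.81) = 534/19.62 = 27.2 m.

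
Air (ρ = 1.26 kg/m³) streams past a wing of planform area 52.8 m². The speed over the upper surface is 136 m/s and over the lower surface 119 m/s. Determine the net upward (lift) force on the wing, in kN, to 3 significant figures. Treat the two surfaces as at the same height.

From P + ½ρv² = const at equal height, P_low − P_up = ½ρ(v_up² − v_low²).
ΔP = ½·1.26·(136² − 119²) = 2730 Pa.
Lift = ΔP · A = 2730 × 52.8 = 144000 N.

F ≈ 144 kN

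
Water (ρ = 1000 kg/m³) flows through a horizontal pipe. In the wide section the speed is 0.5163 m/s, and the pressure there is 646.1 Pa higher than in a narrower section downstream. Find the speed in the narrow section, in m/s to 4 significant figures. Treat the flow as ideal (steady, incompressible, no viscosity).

v₂ ≈ 1.249 m/s

With h₁ = h₂, rearranging Bernoulli gives v₂ = √(v₁² + 2ΔP/ρ).
v₂ = √(0.5163² + 2·646.1/1000) = √(0.2666 + 1.292) = 1.249 m/s.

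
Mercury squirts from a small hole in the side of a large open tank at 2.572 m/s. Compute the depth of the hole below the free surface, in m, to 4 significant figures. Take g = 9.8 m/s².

h = 0.3375 m

Inverting v = √(2gh) gives h = v² / 2g.
h = 2.572²/(2·9.8) = 6.615/19.60 = 0.3375 m.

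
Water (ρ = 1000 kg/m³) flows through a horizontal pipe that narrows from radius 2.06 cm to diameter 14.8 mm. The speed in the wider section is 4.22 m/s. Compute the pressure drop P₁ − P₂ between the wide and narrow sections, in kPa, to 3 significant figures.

By continuity, v₂ = v₁·A₁/A₂ = 4.22·(13.3/1.72) = 32.7 m/s.
Along the horizontal streamline, P + ½ρv² is constant.
P₁ − P₂ = ½·1000·(32.7² − 4.22²) = ½·1000·1050 = 526000 Pa.

526 kPa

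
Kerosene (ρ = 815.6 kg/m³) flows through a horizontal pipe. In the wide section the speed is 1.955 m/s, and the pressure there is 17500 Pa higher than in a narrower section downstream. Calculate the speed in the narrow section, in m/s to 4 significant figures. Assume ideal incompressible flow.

Horizontal Bernoulli: P₁ + ½ρv₁² = P₂ + ½ρv₂², so v₂² = v₁² + 2(P₁ − P₂)/ρ.
v₂ = √(1.955² + 2·17500/815.6) = √(3.822 + 42.91) = 6.836 m/s.

v₂ ≈ 6.836 m/s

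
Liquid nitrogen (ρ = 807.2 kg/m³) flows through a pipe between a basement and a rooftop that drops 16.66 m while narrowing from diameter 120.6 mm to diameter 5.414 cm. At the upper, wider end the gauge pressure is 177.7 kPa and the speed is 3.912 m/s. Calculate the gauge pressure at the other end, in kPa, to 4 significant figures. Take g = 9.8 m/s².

P₂ = 163.6 kPa

Mass conservation (A₁v₁ = A₂v₂) gives v₂ = 3.912 × 114.2/23.02 = 19.41 m/s.
Energy conservation along the streamline gives P₂ = P₁ − ½ρ(v₂² − v₁²) − ρg(h₂ − h₁).
P₂ = 177700 + ½·807.2·(3.912² − 19.41²) − 807.2·9.8·(−16.66) = 177700 + (-145900) − (-131800) = 163600 Pa.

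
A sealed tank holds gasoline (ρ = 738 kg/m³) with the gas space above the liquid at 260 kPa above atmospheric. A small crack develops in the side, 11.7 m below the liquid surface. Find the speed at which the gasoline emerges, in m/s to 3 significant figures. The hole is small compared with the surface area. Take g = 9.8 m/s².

v ≈ 30.6 m/s

Take point 1 at the surface (v₁ ≈ 0) and point 2 at the hole (at atmospheric pressure). Bernoulli: P₁ + ρg h = P_atm + ½ρv₂².
With P₁ − P_atm = 260000 Pa, v₂ = √(2gh + 2ΔP/ρ) = √(2·9.8·11.7 + 2·260000/738) = 30.6 m/s.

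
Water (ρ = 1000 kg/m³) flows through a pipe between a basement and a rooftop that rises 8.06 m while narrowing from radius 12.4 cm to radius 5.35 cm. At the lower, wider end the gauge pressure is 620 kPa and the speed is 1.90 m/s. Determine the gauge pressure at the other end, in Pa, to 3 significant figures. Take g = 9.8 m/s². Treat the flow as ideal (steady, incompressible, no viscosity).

The volume flow rate is constant, so v₂ = (A₁/A₂)v₁ = (483/89.9)·1.90 = 10.2 m/s.
Bernoulli: P₁ + ½ρv₁² + ρg h₁ = P₂ + ½ρv₂² + ρg h₂, so P₂ = P₁ + ½ρ(v₁² − v₂²) − ρg(h₂ − h₁).
P₂ = 620000 + ½·1000·(1.90² − 10.2²) − 1000·9.8·(+8.06) = 620000 + (-50300) − (79000) = 491000 Pa.

P₂ = 491000 Pa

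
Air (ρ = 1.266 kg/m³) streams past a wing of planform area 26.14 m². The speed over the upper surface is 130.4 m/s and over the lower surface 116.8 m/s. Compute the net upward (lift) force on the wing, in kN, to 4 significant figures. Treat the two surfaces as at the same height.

From P + ½ρv² = const at equal height, P_low − P_up = ½ρ(v_up² − v_low²).
ΔP = ½·1.266·(130.4² − 116.8²) = 2128 Pa.
Lift = ΔP · A = 2128 × 26.14 = 55630 N.

F = 55.63 kN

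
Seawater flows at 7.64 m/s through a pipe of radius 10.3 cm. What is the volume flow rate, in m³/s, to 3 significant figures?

Q = A·v = 0.0333 m² × 7.64 m/s = 0.255 m³/s.

Q ≈ 0.255 m³/s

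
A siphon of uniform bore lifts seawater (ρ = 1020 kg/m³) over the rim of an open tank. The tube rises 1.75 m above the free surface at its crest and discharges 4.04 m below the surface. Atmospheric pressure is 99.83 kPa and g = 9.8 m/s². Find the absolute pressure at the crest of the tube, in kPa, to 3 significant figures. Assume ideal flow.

The outlet speed comes from Torricelli: v = √(2g·4.04) = 8.90 m/s.
Continuity keeps v the same throughout the tube; from surface to crest, P_atm + 0 = P_top + ½ρv² + ρg·h_top.
P_top = 99830 − ½·1020·8.90² − 1020·9.8·1.75 = 42000 Pa.

42.0 kPa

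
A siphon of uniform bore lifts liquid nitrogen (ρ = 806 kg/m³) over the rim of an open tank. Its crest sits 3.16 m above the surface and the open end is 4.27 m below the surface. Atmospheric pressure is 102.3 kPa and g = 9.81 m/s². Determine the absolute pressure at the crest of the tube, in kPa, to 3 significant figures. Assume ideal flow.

43.6 kPa

The outlet speed comes from Torricelli: v = √(2g·4.27) = 9.15 m/s.
With constant cross-section the crest speed equals v; applying Bernoulli from the surface up to the crest, P_top = P_atm − ½ρv² − ρg·h_top.
P_top = 102300 − ½·806·9.15² − 806·9.81·3.16 = 43600 Pa.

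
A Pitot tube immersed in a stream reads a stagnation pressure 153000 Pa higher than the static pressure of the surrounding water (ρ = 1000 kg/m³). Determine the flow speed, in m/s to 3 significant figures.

17.5 m/s

At the stagnation point the flow is brought to rest, so Bernoulli gives P_stag − P_static = ½ρv².
v = √(2ΔP/ρ) = √(2·153000/1000) = 17.5 m/s.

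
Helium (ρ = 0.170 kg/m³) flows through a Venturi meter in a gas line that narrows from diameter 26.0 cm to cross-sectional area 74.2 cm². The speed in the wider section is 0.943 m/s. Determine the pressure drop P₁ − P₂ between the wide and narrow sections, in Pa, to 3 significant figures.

Mass conservation (A₁v₁ = A₂v₂) gives v₂ = 0.943 × 531/74.2 = 6.75 m/s.
Along the horizontal streamline, P + ½ρv² is constant.
P₁ − P₂ = ½·0.170·(6.75² − 0.943²) = ½·0.170·44.6 = 3.79 Pa.

ΔP ≈ 3.79 Pa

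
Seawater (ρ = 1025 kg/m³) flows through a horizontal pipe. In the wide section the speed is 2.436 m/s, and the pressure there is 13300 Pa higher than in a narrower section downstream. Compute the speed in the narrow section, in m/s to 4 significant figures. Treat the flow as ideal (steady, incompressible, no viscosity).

With h₁ = h₂, rearranging Bernoulli gives v₂ = √(v₁² + 2ΔP/ρ).
v₂ = √(2.436² + 2·13300/1025) = √(5.934 + 25.95) = 5.647 m/s.

v₂ = 5.647 m/s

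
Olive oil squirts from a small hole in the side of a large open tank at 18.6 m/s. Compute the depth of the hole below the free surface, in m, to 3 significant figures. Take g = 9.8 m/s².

h = 17.7 m

Inverting v = √(2gh) gives h = v² / 2g.
h = 18.6²/(2·9.8) = 346/19.60 = 17.7 m.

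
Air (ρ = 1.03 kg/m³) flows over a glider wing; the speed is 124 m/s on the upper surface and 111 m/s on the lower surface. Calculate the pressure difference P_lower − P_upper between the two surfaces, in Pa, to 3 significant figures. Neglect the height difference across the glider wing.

1570 Pa

Bernoulli (same height): P_lower − P_upper = ½ρ(v_upper² − v_lower²).
ΔP = ½·1.03·(124² − 111²) = 1570 Pa.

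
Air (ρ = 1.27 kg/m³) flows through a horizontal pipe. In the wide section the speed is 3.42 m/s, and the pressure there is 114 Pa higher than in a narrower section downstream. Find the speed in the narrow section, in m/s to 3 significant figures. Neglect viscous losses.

With h₁ = h₂, rearranging Bernoulli gives v₂ = √(v₁² + 2ΔP/ρ).
v₂ = √(3.42² + 2·114/1.27) = √(11.7 + 180) = 13.8 m/s.

v₂ = 13.8 m/s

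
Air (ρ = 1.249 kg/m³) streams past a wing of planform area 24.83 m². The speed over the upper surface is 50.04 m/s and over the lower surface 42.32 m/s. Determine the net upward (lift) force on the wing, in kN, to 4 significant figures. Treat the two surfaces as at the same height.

From P + ½ρv² = const at equal height, P_low − P_up = ½ρ(v_up² − v_low²).
ΔP = ½·1.249·(50.04² − 42.32²) = 445.3 Pa.
Lift = ΔP · A = 445.3 × 24.83 = 11060 N.

F = 11.06 kN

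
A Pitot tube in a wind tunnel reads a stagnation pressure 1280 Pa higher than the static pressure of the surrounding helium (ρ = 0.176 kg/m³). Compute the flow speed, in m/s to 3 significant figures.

121 m/s

The dynamic pressure equals the rise in static pressure at the stagnation point: ΔP = ½ρv².
v = √(2ΔP/ρ) = √(2·1280/0.176) = 121 m/s.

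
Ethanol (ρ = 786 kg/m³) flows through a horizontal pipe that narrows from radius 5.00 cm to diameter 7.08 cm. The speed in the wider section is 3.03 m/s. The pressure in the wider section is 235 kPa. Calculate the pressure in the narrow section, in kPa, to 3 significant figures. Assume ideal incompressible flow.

P₂ = 224 kPa

Continuity gives A₁v₁ = A₂v₂, so v₂ = (78.5 cm²)/(39.4 cm²) × 3.03 m/s = 6.04 m/s.
The pipe is horizontal, so Bernoulli reduces to P₁ + ½ρv₁² = P₂ + ½ρv₂².
P₂ = P₁ − ½ρ(v₂² − v₁²) = 235000 − ½·786·(6.04² − 3.03²) = 235000 − 10800 = 224000 Pa.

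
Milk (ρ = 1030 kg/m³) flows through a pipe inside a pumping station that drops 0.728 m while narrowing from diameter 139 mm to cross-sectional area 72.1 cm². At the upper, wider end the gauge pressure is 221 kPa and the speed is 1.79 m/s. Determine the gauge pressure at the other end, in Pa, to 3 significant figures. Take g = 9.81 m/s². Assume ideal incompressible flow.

P₂ ≈ 223000 Pa

Continuity gives A₁v₁ = A₂v₂, so v₂ = (152 cm²)/(72.1 cm²) × 1.79 m/s = 3.77 m/s.
Energy conservation along the streamline gives P₂ = P₁ − ½ρ(v₂² − v₁²) − ρg(h₂ − h₁).
P₂ = 221000 + ½·1030·(1.79² − 3.77²) − 1030·9.81·(−0.728) = 221000 + (-5660) − (-7360) = 223000 Pa.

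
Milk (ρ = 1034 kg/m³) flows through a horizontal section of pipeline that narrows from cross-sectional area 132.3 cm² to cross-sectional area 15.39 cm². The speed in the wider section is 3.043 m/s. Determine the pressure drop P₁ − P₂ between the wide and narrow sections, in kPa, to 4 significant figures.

Continuity gives A₁v₁ = A₂v₂, so v₂ = (132.3 cm²)/(15.39 cm²) × 3.043 m/s = 26.16 m/s.
The pipe is horizontal, so Bernoulli reduces to P₁ + ½ρv₁² = P₂ + ½ρv₂².
P₁ − P₂ = ½·1034·(26.16² − 3.043²) = ½·1034·675.0 = 349000 Pa.

ΔP = 349.0 kPa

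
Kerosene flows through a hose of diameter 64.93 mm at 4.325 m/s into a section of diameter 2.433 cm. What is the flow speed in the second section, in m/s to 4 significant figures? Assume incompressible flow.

The volume flow rate is constant, so v₂ = (A₁/A₂)v₁ = (33.11/4.649)·4.325 = 30.80 m/s.

v₂ ≈ 30.80 m/s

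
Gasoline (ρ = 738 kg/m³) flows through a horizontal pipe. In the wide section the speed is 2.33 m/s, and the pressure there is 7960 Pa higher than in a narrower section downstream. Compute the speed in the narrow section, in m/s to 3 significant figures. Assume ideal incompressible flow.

With h₁ = h₂, rearranging Bernoulli gives v₂ = √(v₁² + 2ΔP/ρ).
v₂ = √(2.33² + 2·7960/738) = √(5.43 + 21.6) = 5.20 m/s.

v₂ ≈ 5.20 m/s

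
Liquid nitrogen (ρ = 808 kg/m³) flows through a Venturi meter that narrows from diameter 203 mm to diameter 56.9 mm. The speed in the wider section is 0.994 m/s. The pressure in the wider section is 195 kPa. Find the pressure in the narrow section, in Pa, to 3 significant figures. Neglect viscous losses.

131000 Pa

Mass conservation (A₁v₁ = A₂v₂) gives v₂ = 0.994 × 324/25.4 = 12.7 m/s.
Bernoulli (h₁ = h₂): P₁ − P₂ = ½ρ(v₂² − v₁²).
P₂ = P₁ − ½ρ(v₂² − v₁²) = 195000 − ½·808·(12.7² − 0.994²) = 195000 − 64300 = 131000 Pa.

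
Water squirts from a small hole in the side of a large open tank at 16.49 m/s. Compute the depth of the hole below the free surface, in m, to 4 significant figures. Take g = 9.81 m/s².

h ≈ 13.86 m

Inverting v = √(2gh) gives h = v² / 2g.
h = 16.49²/(2·9.81) = 271.9/19.62 = 13.86 m.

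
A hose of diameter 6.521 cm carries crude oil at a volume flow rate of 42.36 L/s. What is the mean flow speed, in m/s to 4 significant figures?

12.68 m/s

Q = 42.36 L/s = 0.04236 m³/s.
v = Q/A = 0.04236 / 0.003340 = 12.68 m/s.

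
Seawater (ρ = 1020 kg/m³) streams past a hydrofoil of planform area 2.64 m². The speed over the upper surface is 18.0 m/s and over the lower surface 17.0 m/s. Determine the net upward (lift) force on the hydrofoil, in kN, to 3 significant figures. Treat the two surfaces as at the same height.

47.1 kN

With equal heights on the two surfaces, Bernoulli gives P_lower − P_upper = ½ρ(v_upper² − v_lower²).
ΔP = ½·1020·(18.0² − 17.0²) = 17800 Pa.
Lift = ΔP · A = 17800 × 2.64 = 47100 N.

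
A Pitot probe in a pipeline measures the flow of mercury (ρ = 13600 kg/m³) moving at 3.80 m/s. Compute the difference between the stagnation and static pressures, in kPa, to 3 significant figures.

Bernoulli between the free stream and the stagnation point: ½ρv² = P_stag − P_static.
ΔP = ½·13600·3.80² = 98200 Pa.

98.2 kPa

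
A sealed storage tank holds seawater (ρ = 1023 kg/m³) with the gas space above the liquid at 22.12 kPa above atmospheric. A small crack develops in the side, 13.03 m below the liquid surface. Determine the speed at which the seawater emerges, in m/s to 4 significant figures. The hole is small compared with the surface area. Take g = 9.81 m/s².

Take point 1 at the surface (v₁ ≈ 0) and point 2 at the hole (at atmospheric pressure). Bernoulli: P₁ + ρg h = P_atm + ½ρv₂².
With P₁ − P_atm = 22120 Pa, v₂ = √(2gh + 2ΔP/ρ) = √(2·9.81·13.03 + 2·22120/1023) = 17.29 m/s.

17.29 m/s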